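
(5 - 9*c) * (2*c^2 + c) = -18*c^3 + c^2 + 5*c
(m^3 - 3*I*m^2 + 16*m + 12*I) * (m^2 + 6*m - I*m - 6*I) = m^5 + 6*m^4 - 4*I*m^4 + 13*m^3 - 24*I*m^3 + 78*m^2 - 4*I*m^2 + 12*m - 24*I*m + 72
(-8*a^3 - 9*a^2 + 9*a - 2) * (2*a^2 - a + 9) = -16*a^5 - 10*a^4 - 45*a^3 - 94*a^2 + 83*a - 18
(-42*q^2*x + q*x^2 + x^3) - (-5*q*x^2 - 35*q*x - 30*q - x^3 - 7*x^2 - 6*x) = -42*q^2*x + 6*q*x^2 + 35*q*x + 30*q + 2*x^3 + 7*x^2 + 6*x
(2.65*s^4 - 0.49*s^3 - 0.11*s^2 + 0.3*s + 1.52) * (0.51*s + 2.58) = 1.3515*s^5 + 6.5871*s^4 - 1.3203*s^3 - 0.1308*s^2 + 1.5492*s + 3.9216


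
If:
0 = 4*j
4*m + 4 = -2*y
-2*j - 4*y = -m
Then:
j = 0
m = -8/9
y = -2/9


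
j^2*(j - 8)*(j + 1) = j^4 - 7*j^3 - 8*j^2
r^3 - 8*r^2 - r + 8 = (r - 8)*(r - 1)*(r + 1)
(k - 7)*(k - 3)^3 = k^4 - 16*k^3 + 90*k^2 - 216*k + 189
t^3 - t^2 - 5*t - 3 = (t - 3)*(t + 1)^2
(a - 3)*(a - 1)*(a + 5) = a^3 + a^2 - 17*a + 15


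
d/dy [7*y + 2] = 7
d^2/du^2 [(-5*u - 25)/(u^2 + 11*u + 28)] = 10*(-(u + 5)*(2*u + 11)^2 + (3*u + 16)*(u^2 + 11*u + 28))/(u^2 + 11*u + 28)^3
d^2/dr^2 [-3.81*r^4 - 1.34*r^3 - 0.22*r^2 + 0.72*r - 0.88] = -45.72*r^2 - 8.04*r - 0.44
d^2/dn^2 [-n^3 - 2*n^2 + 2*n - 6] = -6*n - 4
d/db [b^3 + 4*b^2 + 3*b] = 3*b^2 + 8*b + 3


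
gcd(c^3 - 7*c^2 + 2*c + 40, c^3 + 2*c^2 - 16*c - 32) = c^2 - 2*c - 8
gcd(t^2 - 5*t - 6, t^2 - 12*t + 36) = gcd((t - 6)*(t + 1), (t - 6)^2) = t - 6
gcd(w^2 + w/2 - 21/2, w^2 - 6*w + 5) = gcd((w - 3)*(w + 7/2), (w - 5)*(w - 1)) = 1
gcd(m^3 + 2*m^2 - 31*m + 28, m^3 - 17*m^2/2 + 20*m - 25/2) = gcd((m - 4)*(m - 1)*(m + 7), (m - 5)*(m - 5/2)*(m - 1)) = m - 1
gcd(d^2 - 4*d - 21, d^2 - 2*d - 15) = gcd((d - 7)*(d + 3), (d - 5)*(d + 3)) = d + 3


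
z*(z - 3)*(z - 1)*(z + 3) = z^4 - z^3 - 9*z^2 + 9*z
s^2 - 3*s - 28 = (s - 7)*(s + 4)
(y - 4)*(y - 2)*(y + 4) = y^3 - 2*y^2 - 16*y + 32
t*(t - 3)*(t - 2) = t^3 - 5*t^2 + 6*t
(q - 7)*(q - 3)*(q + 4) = q^3 - 6*q^2 - 19*q + 84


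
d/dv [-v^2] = -2*v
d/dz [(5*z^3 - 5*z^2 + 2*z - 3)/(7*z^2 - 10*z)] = (35*z^4 - 100*z^3 + 36*z^2 + 42*z - 30)/(z^2*(49*z^2 - 140*z + 100))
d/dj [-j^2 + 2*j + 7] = 2 - 2*j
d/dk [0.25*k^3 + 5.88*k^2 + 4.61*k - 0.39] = 0.75*k^2 + 11.76*k + 4.61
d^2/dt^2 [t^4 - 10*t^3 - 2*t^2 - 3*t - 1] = 12*t^2 - 60*t - 4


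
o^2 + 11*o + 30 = (o + 5)*(o + 6)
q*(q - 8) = q^2 - 8*q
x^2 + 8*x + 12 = (x + 2)*(x + 6)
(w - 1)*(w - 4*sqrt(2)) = w^2 - 4*sqrt(2)*w - w + 4*sqrt(2)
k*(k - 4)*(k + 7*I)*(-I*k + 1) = -I*k^4 + 8*k^3 + 4*I*k^3 - 32*k^2 + 7*I*k^2 - 28*I*k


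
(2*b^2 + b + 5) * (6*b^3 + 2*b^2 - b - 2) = 12*b^5 + 10*b^4 + 30*b^3 + 5*b^2 - 7*b - 10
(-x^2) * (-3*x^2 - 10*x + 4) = 3*x^4 + 10*x^3 - 4*x^2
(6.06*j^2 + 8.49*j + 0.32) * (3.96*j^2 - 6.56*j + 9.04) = 23.9976*j^4 - 6.13319999999999*j^3 + 0.355199999999996*j^2 + 74.6504*j + 2.8928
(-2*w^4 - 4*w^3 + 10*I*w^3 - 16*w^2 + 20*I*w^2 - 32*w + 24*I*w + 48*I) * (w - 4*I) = -2*w^5 - 4*w^4 + 18*I*w^4 + 24*w^3 + 36*I*w^3 + 48*w^2 + 88*I*w^2 + 96*w + 176*I*w + 192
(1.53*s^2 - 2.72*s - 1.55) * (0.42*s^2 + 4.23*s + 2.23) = 0.6426*s^4 + 5.3295*s^3 - 8.7447*s^2 - 12.6221*s - 3.4565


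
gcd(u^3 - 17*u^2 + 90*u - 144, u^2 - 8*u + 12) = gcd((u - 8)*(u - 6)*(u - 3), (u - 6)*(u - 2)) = u - 6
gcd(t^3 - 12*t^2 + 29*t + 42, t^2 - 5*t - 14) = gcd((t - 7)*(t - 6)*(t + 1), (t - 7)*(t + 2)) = t - 7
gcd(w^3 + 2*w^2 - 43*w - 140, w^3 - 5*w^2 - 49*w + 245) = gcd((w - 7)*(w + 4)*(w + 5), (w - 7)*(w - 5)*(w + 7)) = w - 7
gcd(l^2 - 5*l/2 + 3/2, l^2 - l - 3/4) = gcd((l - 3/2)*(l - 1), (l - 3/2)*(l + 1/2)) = l - 3/2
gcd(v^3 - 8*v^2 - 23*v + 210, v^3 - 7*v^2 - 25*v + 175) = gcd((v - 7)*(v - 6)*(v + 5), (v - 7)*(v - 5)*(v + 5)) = v^2 - 2*v - 35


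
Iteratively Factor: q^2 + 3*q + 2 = (q + 1)*(q + 2)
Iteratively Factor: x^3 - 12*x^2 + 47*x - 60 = (x - 4)*(x^2 - 8*x + 15) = (x - 4)*(x - 3)*(x - 5)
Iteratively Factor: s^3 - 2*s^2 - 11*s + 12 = (s - 1)*(s^2 - s - 12) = (s - 4)*(s - 1)*(s + 3)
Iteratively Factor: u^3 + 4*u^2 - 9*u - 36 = (u - 3)*(u^2 + 7*u + 12) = (u - 3)*(u + 3)*(u + 4)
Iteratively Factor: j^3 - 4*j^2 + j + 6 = (j - 2)*(j^2 - 2*j - 3) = (j - 2)*(j + 1)*(j - 3)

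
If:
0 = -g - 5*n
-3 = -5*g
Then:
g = 3/5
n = -3/25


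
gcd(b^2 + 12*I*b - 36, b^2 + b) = 1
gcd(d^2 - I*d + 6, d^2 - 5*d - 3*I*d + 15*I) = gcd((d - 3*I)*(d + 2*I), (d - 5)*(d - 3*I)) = d - 3*I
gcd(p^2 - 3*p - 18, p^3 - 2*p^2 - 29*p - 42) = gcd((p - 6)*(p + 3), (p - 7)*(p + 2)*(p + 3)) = p + 3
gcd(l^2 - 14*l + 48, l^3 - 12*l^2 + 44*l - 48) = l - 6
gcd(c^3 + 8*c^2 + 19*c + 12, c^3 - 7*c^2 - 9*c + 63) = c + 3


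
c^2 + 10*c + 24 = (c + 4)*(c + 6)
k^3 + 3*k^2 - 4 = (k - 1)*(k + 2)^2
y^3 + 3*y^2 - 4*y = y*(y - 1)*(y + 4)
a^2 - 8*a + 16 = (a - 4)^2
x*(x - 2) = x^2 - 2*x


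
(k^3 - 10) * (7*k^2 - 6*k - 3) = 7*k^5 - 6*k^4 - 3*k^3 - 70*k^2 + 60*k + 30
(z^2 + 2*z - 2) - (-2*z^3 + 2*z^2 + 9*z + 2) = 2*z^3 - z^2 - 7*z - 4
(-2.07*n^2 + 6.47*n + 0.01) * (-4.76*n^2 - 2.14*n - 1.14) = 9.8532*n^4 - 26.3674*n^3 - 11.5336*n^2 - 7.3972*n - 0.0114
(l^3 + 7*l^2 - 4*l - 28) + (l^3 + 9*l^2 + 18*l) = 2*l^3 + 16*l^2 + 14*l - 28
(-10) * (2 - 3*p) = 30*p - 20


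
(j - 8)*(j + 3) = j^2 - 5*j - 24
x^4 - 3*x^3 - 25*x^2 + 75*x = x*(x - 5)*(x - 3)*(x + 5)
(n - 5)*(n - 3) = n^2 - 8*n + 15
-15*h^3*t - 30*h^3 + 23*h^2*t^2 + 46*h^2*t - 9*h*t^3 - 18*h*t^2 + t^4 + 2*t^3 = (-5*h + t)*(-3*h + t)*(-h + t)*(t + 2)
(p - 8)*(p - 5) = p^2 - 13*p + 40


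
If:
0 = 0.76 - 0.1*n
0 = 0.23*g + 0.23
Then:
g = -1.00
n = 7.60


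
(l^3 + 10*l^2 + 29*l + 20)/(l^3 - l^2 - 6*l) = (l^3 + 10*l^2 + 29*l + 20)/(l*(l^2 - l - 6))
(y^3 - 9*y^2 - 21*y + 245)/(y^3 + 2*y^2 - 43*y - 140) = (y - 7)/(y + 4)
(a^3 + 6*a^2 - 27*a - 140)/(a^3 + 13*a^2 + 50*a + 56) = (a - 5)/(a + 2)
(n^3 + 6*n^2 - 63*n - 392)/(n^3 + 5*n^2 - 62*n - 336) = (n + 7)/(n + 6)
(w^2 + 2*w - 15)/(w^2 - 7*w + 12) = (w + 5)/(w - 4)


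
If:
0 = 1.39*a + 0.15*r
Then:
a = -0.107913669064748*r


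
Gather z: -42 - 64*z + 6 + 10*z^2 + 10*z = 10*z^2 - 54*z - 36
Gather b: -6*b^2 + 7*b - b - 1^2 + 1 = -6*b^2 + 6*b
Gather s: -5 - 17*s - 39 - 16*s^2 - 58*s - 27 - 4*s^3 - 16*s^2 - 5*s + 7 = -4*s^3 - 32*s^2 - 80*s - 64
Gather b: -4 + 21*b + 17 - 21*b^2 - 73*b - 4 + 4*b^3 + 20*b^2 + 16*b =4*b^3 - b^2 - 36*b + 9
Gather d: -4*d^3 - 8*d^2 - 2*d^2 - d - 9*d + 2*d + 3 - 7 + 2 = -4*d^3 - 10*d^2 - 8*d - 2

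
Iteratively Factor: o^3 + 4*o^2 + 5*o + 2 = (o + 2)*(o^2 + 2*o + 1) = (o + 1)*(o + 2)*(o + 1)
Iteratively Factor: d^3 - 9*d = (d + 3)*(d^2 - 3*d) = (d - 3)*(d + 3)*(d)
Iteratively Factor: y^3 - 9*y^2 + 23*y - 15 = (y - 1)*(y^2 - 8*y + 15) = (y - 5)*(y - 1)*(y - 3)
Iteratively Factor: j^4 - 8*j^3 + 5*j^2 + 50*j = (j - 5)*(j^3 - 3*j^2 - 10*j) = (j - 5)^2*(j^2 + 2*j) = (j - 5)^2*(j + 2)*(j)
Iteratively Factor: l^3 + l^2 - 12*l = (l + 4)*(l^2 - 3*l) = (l - 3)*(l + 4)*(l)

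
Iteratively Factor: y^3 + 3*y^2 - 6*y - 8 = (y + 1)*(y^2 + 2*y - 8) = (y - 2)*(y + 1)*(y + 4)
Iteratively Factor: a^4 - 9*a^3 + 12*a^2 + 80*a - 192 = (a - 4)*(a^3 - 5*a^2 - 8*a + 48) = (a - 4)^2*(a^2 - a - 12) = (a - 4)^3*(a + 3)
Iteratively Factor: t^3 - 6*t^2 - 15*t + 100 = (t + 4)*(t^2 - 10*t + 25) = (t - 5)*(t + 4)*(t - 5)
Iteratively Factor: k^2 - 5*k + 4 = (k - 4)*(k - 1)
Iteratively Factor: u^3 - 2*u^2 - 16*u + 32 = (u - 4)*(u^2 + 2*u - 8) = (u - 4)*(u - 2)*(u + 4)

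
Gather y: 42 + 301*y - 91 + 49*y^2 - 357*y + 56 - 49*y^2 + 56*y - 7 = 0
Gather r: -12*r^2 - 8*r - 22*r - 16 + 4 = -12*r^2 - 30*r - 12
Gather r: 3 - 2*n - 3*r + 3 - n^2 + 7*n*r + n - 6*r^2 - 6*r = -n^2 - n - 6*r^2 + r*(7*n - 9) + 6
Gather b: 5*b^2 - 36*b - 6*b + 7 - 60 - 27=5*b^2 - 42*b - 80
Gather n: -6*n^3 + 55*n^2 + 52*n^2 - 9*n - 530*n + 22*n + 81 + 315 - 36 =-6*n^3 + 107*n^2 - 517*n + 360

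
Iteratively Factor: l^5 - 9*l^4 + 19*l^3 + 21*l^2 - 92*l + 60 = (l - 2)*(l^4 - 7*l^3 + 5*l^2 + 31*l - 30) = (l - 3)*(l - 2)*(l^3 - 4*l^2 - 7*l + 10) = (l - 5)*(l - 3)*(l - 2)*(l^2 + l - 2) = (l - 5)*(l - 3)*(l - 2)*(l + 2)*(l - 1)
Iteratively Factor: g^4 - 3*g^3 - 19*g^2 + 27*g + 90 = (g - 5)*(g^3 + 2*g^2 - 9*g - 18) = (g - 5)*(g + 3)*(g^2 - g - 6) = (g - 5)*(g - 3)*(g + 3)*(g + 2)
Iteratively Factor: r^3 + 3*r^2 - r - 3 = (r + 1)*(r^2 + 2*r - 3) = (r + 1)*(r + 3)*(r - 1)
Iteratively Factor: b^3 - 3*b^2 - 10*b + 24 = (b + 3)*(b^2 - 6*b + 8) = (b - 2)*(b + 3)*(b - 4)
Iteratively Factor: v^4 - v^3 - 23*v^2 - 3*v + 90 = (v + 3)*(v^3 - 4*v^2 - 11*v + 30) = (v + 3)^2*(v^2 - 7*v + 10) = (v - 5)*(v + 3)^2*(v - 2)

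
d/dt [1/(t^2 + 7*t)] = (-2*t - 7)/(t^2*(t + 7)^2)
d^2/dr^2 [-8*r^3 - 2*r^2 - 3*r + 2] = -48*r - 4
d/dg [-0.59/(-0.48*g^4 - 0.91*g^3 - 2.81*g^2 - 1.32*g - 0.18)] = (-1.1328*g^3 - 1.6107*g^2 - 3.3158*g - 0.7788)/(0.48*g^4 + 0.91*g^3 + 2.81*g^2 + 1.32*g + 0.18)^2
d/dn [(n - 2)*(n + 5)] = 2*n + 3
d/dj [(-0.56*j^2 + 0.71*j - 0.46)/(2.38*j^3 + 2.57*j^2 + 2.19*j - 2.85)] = (1.3328*j^4 - 3.3796*j^3 + 0.233300000000001*j^2 + 5.5564*j - 1.0161)/(5.6644*j^6 + 12.2332*j^5 + 17.0293*j^4 - 2.3094*j^3 - 9.8529*j^2 - 12.483*j + 8.1225)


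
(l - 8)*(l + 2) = l^2 - 6*l - 16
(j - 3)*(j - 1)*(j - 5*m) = j^3 - 5*j^2*m - 4*j^2 + 20*j*m + 3*j - 15*m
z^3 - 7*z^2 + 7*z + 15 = (z - 5)*(z - 3)*(z + 1)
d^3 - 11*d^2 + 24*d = d*(d - 8)*(d - 3)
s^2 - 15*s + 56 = (s - 8)*(s - 7)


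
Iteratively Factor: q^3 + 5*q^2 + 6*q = (q + 3)*(q^2 + 2*q) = q*(q + 3)*(q + 2)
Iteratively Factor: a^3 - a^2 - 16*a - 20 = (a + 2)*(a^2 - 3*a - 10) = (a - 5)*(a + 2)*(a + 2)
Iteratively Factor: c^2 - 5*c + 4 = (c - 4)*(c - 1)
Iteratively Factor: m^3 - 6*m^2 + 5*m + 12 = (m + 1)*(m^2 - 7*m + 12) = (m - 4)*(m + 1)*(m - 3)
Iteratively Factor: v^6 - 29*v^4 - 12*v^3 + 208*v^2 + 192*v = (v + 1)*(v^5 - v^4 - 28*v^3 + 16*v^2 + 192*v) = v*(v + 1)*(v^4 - v^3 - 28*v^2 + 16*v + 192) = v*(v - 4)*(v + 1)*(v^3 + 3*v^2 - 16*v - 48) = v*(v - 4)*(v + 1)*(v + 4)*(v^2 - v - 12) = v*(v - 4)*(v + 1)*(v + 3)*(v + 4)*(v - 4)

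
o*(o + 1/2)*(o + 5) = o^3 + 11*o^2/2 + 5*o/2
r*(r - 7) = r^2 - 7*r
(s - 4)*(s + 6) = s^2 + 2*s - 24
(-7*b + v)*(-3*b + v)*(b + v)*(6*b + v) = 126*b^4 + 87*b^3*v - 43*b^2*v^2 - 3*b*v^3 + v^4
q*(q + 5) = q^2 + 5*q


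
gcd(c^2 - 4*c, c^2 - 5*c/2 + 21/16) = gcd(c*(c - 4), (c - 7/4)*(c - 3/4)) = 1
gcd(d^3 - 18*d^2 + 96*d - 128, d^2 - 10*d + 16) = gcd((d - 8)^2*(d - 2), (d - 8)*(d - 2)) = d^2 - 10*d + 16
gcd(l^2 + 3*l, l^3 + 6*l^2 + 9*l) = l^2 + 3*l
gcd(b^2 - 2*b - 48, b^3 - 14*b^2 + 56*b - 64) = b - 8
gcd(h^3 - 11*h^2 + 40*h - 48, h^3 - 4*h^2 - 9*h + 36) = h^2 - 7*h + 12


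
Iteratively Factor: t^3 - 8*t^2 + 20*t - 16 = (t - 2)*(t^2 - 6*t + 8) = (t - 2)^2*(t - 4)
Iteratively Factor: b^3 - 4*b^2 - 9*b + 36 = (b + 3)*(b^2 - 7*b + 12) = (b - 3)*(b + 3)*(b - 4)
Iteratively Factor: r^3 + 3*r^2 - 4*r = (r + 4)*(r^2 - r) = r*(r + 4)*(r - 1)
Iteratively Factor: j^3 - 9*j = (j - 3)*(j^2 + 3*j) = (j - 3)*(j + 3)*(j)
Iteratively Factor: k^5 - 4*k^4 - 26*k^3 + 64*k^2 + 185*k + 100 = (k - 5)*(k^4 + k^3 - 21*k^2 - 41*k - 20) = (k - 5)*(k + 1)*(k^3 - 21*k - 20) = (k - 5)*(k + 1)*(k + 4)*(k^2 - 4*k - 5) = (k - 5)^2*(k + 1)*(k + 4)*(k + 1)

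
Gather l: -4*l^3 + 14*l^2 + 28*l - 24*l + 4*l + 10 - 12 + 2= -4*l^3 + 14*l^2 + 8*l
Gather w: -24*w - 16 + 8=-24*w - 8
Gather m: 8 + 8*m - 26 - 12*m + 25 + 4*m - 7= 0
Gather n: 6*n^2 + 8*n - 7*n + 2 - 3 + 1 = 6*n^2 + n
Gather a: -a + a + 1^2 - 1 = 0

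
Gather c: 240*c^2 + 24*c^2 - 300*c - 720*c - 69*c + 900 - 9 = 264*c^2 - 1089*c + 891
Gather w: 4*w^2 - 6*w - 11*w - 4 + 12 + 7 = 4*w^2 - 17*w + 15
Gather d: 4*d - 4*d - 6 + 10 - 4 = 0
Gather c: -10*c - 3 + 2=-10*c - 1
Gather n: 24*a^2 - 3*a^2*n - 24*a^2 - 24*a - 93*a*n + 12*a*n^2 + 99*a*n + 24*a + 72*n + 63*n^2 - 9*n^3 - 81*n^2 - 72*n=-9*n^3 + n^2*(12*a - 18) + n*(-3*a^2 + 6*a)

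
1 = 1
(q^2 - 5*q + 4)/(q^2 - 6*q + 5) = (q - 4)/(q - 5)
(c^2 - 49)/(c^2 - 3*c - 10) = (49 - c^2)/(-c^2 + 3*c + 10)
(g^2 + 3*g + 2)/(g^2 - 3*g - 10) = (g + 1)/(g - 5)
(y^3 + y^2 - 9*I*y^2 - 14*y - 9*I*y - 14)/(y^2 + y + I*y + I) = (y^2 - 9*I*y - 14)/(y + I)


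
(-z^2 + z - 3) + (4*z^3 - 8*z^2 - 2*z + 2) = 4*z^3 - 9*z^2 - z - 1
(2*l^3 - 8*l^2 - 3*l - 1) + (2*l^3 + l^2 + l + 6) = 4*l^3 - 7*l^2 - 2*l + 5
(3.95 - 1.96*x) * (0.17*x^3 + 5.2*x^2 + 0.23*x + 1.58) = -0.3332*x^4 - 9.5205*x^3 + 20.0892*x^2 - 2.1883*x + 6.241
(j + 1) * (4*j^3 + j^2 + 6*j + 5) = 4*j^4 + 5*j^3 + 7*j^2 + 11*j + 5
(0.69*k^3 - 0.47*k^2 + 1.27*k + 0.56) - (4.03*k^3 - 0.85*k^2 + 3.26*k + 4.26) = -3.34*k^3 + 0.38*k^2 - 1.99*k - 3.7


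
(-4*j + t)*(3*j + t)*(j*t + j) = -12*j^3*t - 12*j^3 - j^2*t^2 - j^2*t + j*t^3 + j*t^2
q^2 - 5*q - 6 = (q - 6)*(q + 1)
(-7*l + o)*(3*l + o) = -21*l^2 - 4*l*o + o^2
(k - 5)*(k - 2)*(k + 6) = k^3 - k^2 - 32*k + 60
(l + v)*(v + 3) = l*v + 3*l + v^2 + 3*v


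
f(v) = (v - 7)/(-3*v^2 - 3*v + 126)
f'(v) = (v - 7)*(6*v + 3)/(-3*v^2 - 3*v + 126)^2 + 1/(-3*v^2 - 3*v + 126) = (-v^2 - v + (v - 7)*(2*v + 1) + 42)/(3*(v^2 + v - 42)^2)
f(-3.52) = -0.11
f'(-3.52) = 0.03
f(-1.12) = -0.06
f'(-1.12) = 0.01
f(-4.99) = -0.18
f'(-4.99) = 0.09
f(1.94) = -0.05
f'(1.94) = 0.00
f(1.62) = -0.05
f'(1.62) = 0.00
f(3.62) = -0.04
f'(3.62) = -0.00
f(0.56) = -0.05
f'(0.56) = 0.01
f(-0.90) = -0.06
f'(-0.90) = 0.01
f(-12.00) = 0.07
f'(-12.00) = 0.01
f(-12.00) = 0.07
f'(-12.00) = 0.01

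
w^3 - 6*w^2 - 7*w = w*(w - 7)*(w + 1)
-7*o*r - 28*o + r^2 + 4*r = (-7*o + r)*(r + 4)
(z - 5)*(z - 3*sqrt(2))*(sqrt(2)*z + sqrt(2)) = sqrt(2)*z^3 - 6*z^2 - 4*sqrt(2)*z^2 - 5*sqrt(2)*z + 24*z + 30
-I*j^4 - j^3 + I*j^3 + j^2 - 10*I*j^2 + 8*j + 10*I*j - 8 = (j - 4*I)*(j + I)*(j + 2*I)*(-I*j + I)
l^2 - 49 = (l - 7)*(l + 7)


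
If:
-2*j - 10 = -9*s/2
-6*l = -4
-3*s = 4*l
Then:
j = -7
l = 2/3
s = -8/9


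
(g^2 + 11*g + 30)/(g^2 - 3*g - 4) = (g^2 + 11*g + 30)/(g^2 - 3*g - 4)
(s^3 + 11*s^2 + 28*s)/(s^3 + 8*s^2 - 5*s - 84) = s/(s - 3)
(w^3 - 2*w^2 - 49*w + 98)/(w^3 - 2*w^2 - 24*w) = (-w^3 + 2*w^2 + 49*w - 98)/(w*(-w^2 + 2*w + 24))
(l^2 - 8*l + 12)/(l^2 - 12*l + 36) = (l - 2)/(l - 6)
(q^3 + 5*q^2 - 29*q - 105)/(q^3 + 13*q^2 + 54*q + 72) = (q^2 + 2*q - 35)/(q^2 + 10*q + 24)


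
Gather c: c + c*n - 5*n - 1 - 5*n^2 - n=c*(n + 1) - 5*n^2 - 6*n - 1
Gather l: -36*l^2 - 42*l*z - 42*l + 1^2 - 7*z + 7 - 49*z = -36*l^2 + l*(-42*z - 42) - 56*z + 8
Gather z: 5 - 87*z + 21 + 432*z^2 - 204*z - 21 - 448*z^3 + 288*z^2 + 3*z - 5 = -448*z^3 + 720*z^2 - 288*z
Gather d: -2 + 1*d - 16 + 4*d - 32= 5*d - 50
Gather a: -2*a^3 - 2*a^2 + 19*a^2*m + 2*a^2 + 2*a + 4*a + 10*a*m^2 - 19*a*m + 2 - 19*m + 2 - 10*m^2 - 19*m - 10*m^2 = -2*a^3 + 19*a^2*m + a*(10*m^2 - 19*m + 6) - 20*m^2 - 38*m + 4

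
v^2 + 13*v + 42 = (v + 6)*(v + 7)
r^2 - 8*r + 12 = (r - 6)*(r - 2)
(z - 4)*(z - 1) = z^2 - 5*z + 4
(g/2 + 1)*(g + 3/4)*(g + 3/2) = g^3/2 + 17*g^2/8 + 45*g/16 + 9/8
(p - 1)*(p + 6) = p^2 + 5*p - 6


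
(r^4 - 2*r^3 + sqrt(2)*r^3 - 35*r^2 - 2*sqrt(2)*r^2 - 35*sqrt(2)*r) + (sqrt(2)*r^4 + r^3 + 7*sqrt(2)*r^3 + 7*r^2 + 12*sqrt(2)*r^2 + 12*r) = r^4 + sqrt(2)*r^4 - r^3 + 8*sqrt(2)*r^3 - 28*r^2 + 10*sqrt(2)*r^2 - 35*sqrt(2)*r + 12*r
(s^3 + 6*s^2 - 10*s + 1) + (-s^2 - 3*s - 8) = s^3 + 5*s^2 - 13*s - 7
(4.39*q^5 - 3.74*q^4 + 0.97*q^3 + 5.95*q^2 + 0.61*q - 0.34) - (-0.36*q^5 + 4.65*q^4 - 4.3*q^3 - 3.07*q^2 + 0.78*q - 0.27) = 4.75*q^5 - 8.39*q^4 + 5.27*q^3 + 9.02*q^2 - 0.17*q - 0.07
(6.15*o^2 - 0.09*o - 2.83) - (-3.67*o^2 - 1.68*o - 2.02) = 9.82*o^2 + 1.59*o - 0.81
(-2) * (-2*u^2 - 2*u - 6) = 4*u^2 + 4*u + 12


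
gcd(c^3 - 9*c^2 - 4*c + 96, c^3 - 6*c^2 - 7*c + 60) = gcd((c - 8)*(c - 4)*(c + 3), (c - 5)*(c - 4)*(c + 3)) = c^2 - c - 12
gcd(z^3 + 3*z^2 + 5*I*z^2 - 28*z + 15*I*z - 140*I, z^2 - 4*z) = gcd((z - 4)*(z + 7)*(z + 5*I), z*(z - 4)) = z - 4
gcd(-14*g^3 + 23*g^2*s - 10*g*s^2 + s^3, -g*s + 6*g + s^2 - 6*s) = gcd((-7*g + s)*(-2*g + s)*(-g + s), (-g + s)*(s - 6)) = -g + s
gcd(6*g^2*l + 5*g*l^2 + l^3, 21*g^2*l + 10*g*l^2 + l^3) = 3*g*l + l^2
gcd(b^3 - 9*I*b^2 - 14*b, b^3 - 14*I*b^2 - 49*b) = b^2 - 7*I*b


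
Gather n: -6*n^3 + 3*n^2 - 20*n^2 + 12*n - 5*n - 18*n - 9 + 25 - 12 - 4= -6*n^3 - 17*n^2 - 11*n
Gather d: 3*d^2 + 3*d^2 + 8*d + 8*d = 6*d^2 + 16*d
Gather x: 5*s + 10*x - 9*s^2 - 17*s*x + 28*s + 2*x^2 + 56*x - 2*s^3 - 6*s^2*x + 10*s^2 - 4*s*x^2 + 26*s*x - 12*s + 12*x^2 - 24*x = -2*s^3 + s^2 + 21*s + x^2*(14 - 4*s) + x*(-6*s^2 + 9*s + 42)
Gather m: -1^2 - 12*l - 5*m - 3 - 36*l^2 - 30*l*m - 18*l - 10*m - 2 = -36*l^2 - 30*l + m*(-30*l - 15) - 6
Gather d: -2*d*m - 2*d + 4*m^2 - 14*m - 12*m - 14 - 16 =d*(-2*m - 2) + 4*m^2 - 26*m - 30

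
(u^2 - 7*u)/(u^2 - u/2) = 2*(u - 7)/(2*u - 1)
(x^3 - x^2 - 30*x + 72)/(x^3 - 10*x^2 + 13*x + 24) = (x^2 + 2*x - 24)/(x^2 - 7*x - 8)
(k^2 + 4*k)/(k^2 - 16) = k/(k - 4)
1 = 1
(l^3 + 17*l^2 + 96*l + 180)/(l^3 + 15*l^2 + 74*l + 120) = (l + 6)/(l + 4)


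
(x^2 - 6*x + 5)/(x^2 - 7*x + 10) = (x - 1)/(x - 2)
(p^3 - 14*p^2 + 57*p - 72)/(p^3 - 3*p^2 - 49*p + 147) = (p^2 - 11*p + 24)/(p^2 - 49)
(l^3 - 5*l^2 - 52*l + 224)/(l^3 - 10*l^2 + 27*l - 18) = (l^3 - 5*l^2 - 52*l + 224)/(l^3 - 10*l^2 + 27*l - 18)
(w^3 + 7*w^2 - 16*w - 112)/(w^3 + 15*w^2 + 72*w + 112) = (w - 4)/(w + 4)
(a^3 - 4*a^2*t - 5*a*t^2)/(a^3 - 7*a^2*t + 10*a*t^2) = (-a - t)/(-a + 2*t)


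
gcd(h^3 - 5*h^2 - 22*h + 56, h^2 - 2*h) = h - 2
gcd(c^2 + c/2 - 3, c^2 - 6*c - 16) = c + 2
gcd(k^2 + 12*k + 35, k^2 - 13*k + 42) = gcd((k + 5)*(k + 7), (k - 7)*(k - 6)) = 1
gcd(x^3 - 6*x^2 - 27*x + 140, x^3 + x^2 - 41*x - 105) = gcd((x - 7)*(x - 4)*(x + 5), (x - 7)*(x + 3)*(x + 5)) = x^2 - 2*x - 35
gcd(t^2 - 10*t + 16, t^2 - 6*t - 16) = t - 8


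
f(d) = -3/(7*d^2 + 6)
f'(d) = 42*d/(7*d^2 + 6)^2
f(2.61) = -0.06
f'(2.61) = 0.04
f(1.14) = -0.20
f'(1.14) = 0.21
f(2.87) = -0.05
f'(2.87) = 0.03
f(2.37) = -0.07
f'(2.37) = 0.05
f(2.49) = -0.06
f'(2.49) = 0.04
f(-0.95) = -0.24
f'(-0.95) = -0.26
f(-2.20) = -0.08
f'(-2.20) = -0.06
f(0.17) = -0.48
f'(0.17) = 0.19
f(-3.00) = -0.04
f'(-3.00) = -0.03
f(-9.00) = -0.00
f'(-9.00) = 0.00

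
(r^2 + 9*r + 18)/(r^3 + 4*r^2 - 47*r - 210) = (r + 3)/(r^2 - 2*r - 35)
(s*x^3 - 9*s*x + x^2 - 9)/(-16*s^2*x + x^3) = (-s*x^3 + 9*s*x - x^2 + 9)/(x*(16*s^2 - x^2))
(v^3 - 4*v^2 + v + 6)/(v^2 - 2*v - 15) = (-v^3 + 4*v^2 - v - 6)/(-v^2 + 2*v + 15)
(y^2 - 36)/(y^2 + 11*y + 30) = (y - 6)/(y + 5)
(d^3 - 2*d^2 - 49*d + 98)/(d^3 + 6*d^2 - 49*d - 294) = (d - 2)/(d + 6)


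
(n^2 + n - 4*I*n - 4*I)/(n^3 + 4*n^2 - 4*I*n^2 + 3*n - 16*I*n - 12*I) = 1/(n + 3)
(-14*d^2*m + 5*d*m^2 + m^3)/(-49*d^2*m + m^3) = (2*d - m)/(7*d - m)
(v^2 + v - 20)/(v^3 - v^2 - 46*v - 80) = (v - 4)/(v^2 - 6*v - 16)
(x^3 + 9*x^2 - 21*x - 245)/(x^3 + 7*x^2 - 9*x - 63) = (x^2 + 2*x - 35)/(x^2 - 9)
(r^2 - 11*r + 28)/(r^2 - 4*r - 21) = (r - 4)/(r + 3)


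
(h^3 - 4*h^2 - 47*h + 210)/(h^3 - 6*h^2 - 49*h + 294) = (h - 5)/(h - 7)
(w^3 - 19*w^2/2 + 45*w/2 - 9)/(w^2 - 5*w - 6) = (2*w^2 - 7*w + 3)/(2*(w + 1))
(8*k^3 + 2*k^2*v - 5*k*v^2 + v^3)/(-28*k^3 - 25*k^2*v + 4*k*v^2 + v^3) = (-2*k + v)/(7*k + v)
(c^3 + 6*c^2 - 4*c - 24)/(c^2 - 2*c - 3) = (-c^3 - 6*c^2 + 4*c + 24)/(-c^2 + 2*c + 3)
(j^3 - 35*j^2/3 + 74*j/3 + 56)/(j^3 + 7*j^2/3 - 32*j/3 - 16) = (j^2 - 13*j + 42)/(j^2 + j - 12)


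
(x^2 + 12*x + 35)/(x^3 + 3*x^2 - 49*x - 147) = (x + 5)/(x^2 - 4*x - 21)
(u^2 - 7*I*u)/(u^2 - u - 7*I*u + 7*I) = u/(u - 1)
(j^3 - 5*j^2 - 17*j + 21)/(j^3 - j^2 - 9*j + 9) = (j - 7)/(j - 3)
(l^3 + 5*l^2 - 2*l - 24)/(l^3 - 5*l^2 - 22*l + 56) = (l + 3)/(l - 7)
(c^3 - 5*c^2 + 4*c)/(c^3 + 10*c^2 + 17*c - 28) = c*(c - 4)/(c^2 + 11*c + 28)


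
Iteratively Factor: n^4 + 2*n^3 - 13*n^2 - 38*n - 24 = (n + 1)*(n^3 + n^2 - 14*n - 24) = (n + 1)*(n + 2)*(n^2 - n - 12) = (n + 1)*(n + 2)*(n + 3)*(n - 4)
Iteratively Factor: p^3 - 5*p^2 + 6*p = (p - 3)*(p^2 - 2*p) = (p - 3)*(p - 2)*(p)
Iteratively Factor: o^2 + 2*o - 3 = (o - 1)*(o + 3)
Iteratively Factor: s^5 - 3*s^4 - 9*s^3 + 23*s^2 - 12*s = (s - 1)*(s^4 - 2*s^3 - 11*s^2 + 12*s) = s*(s - 1)*(s^3 - 2*s^2 - 11*s + 12) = s*(s - 4)*(s - 1)*(s^2 + 2*s - 3) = s*(s - 4)*(s - 1)*(s + 3)*(s - 1)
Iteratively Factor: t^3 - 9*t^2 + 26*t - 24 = (t - 4)*(t^2 - 5*t + 6) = (t - 4)*(t - 2)*(t - 3)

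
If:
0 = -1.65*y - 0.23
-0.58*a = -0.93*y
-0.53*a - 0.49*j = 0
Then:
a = -0.22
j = 0.24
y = -0.14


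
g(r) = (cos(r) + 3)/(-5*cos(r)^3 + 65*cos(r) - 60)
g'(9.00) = 0.01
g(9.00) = -0.02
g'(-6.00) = 14.08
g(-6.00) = -1.97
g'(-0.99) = -0.32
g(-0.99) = -0.14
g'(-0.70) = -0.92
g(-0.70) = -0.30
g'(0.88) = 0.46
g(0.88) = -0.18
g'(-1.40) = -0.10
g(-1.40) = -0.06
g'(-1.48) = -0.09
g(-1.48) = -0.06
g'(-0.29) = -13.11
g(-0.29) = -1.87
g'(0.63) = 1.27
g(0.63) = -0.38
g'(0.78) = 0.66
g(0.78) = -0.24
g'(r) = (-15*sin(r)*cos(r)^2 + 65*sin(r))*(cos(r) + 3)/(-5*cos(r)^3 + 65*cos(r) - 60)^2 - sin(r)/(-5*cos(r)^3 + 65*cos(r) - 60) = (-3*cos(r) - 9*cos(2*r) - cos(3*r) + 93)*sin(r)/(10*(cos(r)^3 - 13*cos(r) + 12)^2)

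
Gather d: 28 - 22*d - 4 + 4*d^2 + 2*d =4*d^2 - 20*d + 24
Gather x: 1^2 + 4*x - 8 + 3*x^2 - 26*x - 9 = 3*x^2 - 22*x - 16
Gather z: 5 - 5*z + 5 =10 - 5*z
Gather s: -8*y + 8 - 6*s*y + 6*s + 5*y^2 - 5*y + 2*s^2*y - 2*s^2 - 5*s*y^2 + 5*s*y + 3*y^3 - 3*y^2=s^2*(2*y - 2) + s*(-5*y^2 - y + 6) + 3*y^3 + 2*y^2 - 13*y + 8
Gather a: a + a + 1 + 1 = 2*a + 2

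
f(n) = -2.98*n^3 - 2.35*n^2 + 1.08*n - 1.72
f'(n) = -8.94*n^2 - 4.7*n + 1.08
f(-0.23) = -2.06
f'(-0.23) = 1.69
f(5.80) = -655.94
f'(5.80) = -326.92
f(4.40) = -296.31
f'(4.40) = -192.68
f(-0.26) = -2.11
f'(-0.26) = 1.70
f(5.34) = -516.74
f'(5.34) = -278.95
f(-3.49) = 92.56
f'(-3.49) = -91.41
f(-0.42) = -2.37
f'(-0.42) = 1.48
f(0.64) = -2.77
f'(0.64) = -5.59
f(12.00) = -5476.60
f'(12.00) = -1342.68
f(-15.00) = 9510.83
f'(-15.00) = -1939.92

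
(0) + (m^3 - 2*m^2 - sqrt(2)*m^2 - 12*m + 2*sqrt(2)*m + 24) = m^3 - 2*m^2 - sqrt(2)*m^2 - 12*m + 2*sqrt(2)*m + 24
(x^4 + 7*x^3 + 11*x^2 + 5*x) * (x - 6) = x^5 + x^4 - 31*x^3 - 61*x^2 - 30*x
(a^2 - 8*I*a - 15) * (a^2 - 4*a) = a^4 - 4*a^3 - 8*I*a^3 - 15*a^2 + 32*I*a^2 + 60*a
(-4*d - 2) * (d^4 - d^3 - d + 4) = -4*d^5 + 2*d^4 + 2*d^3 + 4*d^2 - 14*d - 8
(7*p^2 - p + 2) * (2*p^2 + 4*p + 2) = 14*p^4 + 26*p^3 + 14*p^2 + 6*p + 4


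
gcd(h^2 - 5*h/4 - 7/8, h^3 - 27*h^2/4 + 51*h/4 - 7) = h - 7/4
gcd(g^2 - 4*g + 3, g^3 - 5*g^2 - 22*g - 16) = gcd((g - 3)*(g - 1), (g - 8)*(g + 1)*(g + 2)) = 1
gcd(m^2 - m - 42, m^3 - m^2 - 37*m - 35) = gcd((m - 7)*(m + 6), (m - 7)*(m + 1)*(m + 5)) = m - 7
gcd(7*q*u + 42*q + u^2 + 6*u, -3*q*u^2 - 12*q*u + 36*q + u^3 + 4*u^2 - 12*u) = u + 6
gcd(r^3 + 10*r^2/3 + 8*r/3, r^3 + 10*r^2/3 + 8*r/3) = r^3 + 10*r^2/3 + 8*r/3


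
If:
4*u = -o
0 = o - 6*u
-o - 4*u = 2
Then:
No Solution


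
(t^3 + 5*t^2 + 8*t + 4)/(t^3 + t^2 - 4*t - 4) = (t + 2)/(t - 2)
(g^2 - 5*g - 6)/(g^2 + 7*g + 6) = (g - 6)/(g + 6)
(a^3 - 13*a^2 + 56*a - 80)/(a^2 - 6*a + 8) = (a^2 - 9*a + 20)/(a - 2)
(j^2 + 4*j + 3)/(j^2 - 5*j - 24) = (j + 1)/(j - 8)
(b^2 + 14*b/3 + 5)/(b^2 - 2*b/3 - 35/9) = 3*(b + 3)/(3*b - 7)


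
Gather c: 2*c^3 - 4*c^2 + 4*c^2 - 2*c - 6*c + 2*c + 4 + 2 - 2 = 2*c^3 - 6*c + 4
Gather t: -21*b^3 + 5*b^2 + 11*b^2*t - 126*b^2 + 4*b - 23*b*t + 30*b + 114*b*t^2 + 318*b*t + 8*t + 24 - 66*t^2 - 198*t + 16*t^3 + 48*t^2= -21*b^3 - 121*b^2 + 34*b + 16*t^3 + t^2*(114*b - 18) + t*(11*b^2 + 295*b - 190) + 24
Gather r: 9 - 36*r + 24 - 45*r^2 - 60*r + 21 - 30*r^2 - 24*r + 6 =-75*r^2 - 120*r + 60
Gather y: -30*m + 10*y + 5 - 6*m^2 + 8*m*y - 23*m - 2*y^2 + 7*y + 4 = -6*m^2 - 53*m - 2*y^2 + y*(8*m + 17) + 9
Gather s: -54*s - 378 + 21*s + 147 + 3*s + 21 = -30*s - 210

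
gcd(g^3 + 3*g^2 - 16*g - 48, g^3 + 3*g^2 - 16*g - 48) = g^3 + 3*g^2 - 16*g - 48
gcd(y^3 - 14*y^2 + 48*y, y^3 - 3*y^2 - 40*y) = y^2 - 8*y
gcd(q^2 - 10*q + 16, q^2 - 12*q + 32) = q - 8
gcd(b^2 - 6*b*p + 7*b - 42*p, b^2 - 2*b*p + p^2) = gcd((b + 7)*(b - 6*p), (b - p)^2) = 1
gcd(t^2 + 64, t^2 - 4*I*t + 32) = t - 8*I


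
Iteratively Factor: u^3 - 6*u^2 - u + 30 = (u - 3)*(u^2 - 3*u - 10) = (u - 5)*(u - 3)*(u + 2)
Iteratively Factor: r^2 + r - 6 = (r - 2)*(r + 3)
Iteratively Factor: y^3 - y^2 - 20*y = (y + 4)*(y^2 - 5*y) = (y - 5)*(y + 4)*(y)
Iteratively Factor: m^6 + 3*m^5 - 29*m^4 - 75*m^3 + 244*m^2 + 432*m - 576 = (m - 1)*(m^5 + 4*m^4 - 25*m^3 - 100*m^2 + 144*m + 576) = (m - 1)*(m + 3)*(m^4 + m^3 - 28*m^2 - 16*m + 192) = (m - 4)*(m - 1)*(m + 3)*(m^3 + 5*m^2 - 8*m - 48) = (m - 4)*(m - 3)*(m - 1)*(m + 3)*(m^2 + 8*m + 16) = (m - 4)*(m - 3)*(m - 1)*(m + 3)*(m + 4)*(m + 4)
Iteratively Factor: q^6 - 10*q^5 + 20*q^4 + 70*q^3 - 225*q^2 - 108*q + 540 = (q + 2)*(q^5 - 12*q^4 + 44*q^3 - 18*q^2 - 189*q + 270) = (q - 5)*(q + 2)*(q^4 - 7*q^3 + 9*q^2 + 27*q - 54) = (q - 5)*(q - 3)*(q + 2)*(q^3 - 4*q^2 - 3*q + 18) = (q - 5)*(q - 3)^2*(q + 2)*(q^2 - q - 6) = (q - 5)*(q - 3)^3*(q + 2)*(q + 2)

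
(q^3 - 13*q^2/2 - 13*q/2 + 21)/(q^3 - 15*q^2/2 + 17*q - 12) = (q^2 - 5*q - 14)/(q^2 - 6*q + 8)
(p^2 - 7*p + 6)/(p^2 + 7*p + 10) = (p^2 - 7*p + 6)/(p^2 + 7*p + 10)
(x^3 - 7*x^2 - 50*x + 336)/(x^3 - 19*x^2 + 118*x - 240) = (x + 7)/(x - 5)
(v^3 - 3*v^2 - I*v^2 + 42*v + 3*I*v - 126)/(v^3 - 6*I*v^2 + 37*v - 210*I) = (v - 3)/(v - 5*I)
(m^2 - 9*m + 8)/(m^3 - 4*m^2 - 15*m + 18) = (m - 8)/(m^2 - 3*m - 18)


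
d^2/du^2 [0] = 0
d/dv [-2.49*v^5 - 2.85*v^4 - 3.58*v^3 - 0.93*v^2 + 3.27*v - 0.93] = -12.45*v^4 - 11.4*v^3 - 10.74*v^2 - 1.86*v + 3.27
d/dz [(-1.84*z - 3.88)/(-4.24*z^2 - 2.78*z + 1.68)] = (7.8016*z^2 + 5.1152*z - (1.84*z + 3.88)*(8.48*z + 2.78) - 3.0912)/(4.24*z^2 + 2.78*z - 1.68)^2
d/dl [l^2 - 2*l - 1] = 2*l - 2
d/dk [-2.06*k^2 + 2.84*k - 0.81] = 2.84 - 4.12*k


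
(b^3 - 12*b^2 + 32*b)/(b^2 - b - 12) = b*(b - 8)/(b + 3)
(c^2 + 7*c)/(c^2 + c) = (c + 7)/(c + 1)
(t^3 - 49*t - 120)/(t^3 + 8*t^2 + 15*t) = (t - 8)/t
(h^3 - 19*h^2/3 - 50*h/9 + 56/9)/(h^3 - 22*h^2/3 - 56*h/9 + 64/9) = (h - 7)/(h - 8)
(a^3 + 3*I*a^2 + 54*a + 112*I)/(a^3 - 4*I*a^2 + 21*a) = (a^2 + 10*I*a - 16)/(a*(a + 3*I))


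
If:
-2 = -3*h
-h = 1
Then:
No Solution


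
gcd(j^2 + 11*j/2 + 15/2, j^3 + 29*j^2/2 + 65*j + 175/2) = j + 5/2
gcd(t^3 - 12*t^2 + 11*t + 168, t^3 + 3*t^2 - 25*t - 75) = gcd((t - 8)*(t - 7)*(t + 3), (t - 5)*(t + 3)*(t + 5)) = t + 3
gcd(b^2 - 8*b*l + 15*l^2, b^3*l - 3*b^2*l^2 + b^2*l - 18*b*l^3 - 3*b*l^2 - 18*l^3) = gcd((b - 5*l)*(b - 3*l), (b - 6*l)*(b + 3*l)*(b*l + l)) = 1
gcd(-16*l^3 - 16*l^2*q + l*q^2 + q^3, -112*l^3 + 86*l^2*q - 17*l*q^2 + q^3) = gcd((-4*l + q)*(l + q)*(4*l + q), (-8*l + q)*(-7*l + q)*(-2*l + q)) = 1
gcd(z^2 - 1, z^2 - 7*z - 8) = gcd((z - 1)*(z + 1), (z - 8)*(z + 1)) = z + 1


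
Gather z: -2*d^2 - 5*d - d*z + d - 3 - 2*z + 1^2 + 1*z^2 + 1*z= -2*d^2 - 4*d + z^2 + z*(-d - 1) - 2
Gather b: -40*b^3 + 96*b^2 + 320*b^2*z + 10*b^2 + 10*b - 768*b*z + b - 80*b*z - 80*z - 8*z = -40*b^3 + b^2*(320*z + 106) + b*(11 - 848*z) - 88*z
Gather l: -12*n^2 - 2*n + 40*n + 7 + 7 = -12*n^2 + 38*n + 14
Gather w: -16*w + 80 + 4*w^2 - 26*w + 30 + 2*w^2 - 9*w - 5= 6*w^2 - 51*w + 105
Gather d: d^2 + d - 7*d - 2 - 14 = d^2 - 6*d - 16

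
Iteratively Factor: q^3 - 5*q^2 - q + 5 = (q - 5)*(q^2 - 1) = (q - 5)*(q - 1)*(q + 1)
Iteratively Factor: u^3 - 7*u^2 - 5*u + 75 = (u - 5)*(u^2 - 2*u - 15) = (u - 5)*(u + 3)*(u - 5)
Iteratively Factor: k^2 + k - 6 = (k + 3)*(k - 2)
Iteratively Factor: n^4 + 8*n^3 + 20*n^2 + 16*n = (n + 2)*(n^3 + 6*n^2 + 8*n) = n*(n + 2)*(n^2 + 6*n + 8) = n*(n + 2)^2*(n + 4)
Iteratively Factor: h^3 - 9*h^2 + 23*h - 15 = (h - 5)*(h^2 - 4*h + 3) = (h - 5)*(h - 1)*(h - 3)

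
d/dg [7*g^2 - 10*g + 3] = 14*g - 10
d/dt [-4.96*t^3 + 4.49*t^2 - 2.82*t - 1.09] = -14.88*t^2 + 8.98*t - 2.82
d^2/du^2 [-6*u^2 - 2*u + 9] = -12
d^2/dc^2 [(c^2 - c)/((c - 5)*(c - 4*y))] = 2*(c*(c - 5)^2*(c - 1) + c*(c - 5)*(c - 1)*(c - 4*y) + c*(c - 1)*(c - 4*y)^2 + (1 - 2*c)*(c - 5)^2*(c - 4*y) + (1 - 2*c)*(c - 5)*(c - 4*y)^2 + (c - 5)^2*(c - 4*y)^2)/((c - 5)^3*(c - 4*y)^3)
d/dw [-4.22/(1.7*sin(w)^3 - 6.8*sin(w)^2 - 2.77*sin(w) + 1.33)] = (21.522*sin(w)^2 - 57.392*sin(w) - 11.6894)*cos(w)/(1.7*sin(w)^3 - 6.8*sin(w)^2 - 2.77*sin(w) + 1.33)^2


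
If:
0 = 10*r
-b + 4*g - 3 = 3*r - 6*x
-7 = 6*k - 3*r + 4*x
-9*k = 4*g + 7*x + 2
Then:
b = 5*x + 11/2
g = 17/8 - x/4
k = -2*x/3 - 7/6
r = 0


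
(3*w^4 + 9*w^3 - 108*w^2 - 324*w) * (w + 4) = 3*w^5 + 21*w^4 - 72*w^3 - 756*w^2 - 1296*w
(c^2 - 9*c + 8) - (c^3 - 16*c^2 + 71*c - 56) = -c^3 + 17*c^2 - 80*c + 64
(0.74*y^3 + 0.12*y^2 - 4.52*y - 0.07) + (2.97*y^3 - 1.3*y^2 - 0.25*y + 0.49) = 3.71*y^3 - 1.18*y^2 - 4.77*y + 0.42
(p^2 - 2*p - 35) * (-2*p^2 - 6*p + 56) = -2*p^4 - 2*p^3 + 138*p^2 + 98*p - 1960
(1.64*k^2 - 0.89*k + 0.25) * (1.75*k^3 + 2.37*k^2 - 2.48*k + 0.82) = 2.87*k^5 + 2.3293*k^4 - 5.739*k^3 + 4.1445*k^2 - 1.3498*k + 0.205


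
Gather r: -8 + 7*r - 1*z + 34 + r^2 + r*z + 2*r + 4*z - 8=r^2 + r*(z + 9) + 3*z + 18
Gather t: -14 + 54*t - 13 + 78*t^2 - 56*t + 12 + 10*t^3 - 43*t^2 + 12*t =10*t^3 + 35*t^2 + 10*t - 15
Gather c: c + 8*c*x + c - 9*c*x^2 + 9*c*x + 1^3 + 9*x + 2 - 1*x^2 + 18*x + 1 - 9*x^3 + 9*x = c*(-9*x^2 + 17*x + 2) - 9*x^3 - x^2 + 36*x + 4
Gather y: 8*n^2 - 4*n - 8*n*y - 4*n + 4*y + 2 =8*n^2 - 8*n + y*(4 - 8*n) + 2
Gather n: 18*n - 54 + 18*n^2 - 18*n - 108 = 18*n^2 - 162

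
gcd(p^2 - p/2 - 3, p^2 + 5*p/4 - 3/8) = p + 3/2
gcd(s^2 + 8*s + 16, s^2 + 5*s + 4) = s + 4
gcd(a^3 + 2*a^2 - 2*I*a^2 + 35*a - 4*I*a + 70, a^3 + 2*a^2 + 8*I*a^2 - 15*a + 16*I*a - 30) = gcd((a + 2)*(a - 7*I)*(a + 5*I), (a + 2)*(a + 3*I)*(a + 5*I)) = a^2 + a*(2 + 5*I) + 10*I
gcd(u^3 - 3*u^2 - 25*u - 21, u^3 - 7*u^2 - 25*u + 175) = u - 7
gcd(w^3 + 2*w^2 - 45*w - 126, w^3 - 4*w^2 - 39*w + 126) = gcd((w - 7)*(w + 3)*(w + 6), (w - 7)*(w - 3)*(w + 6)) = w^2 - w - 42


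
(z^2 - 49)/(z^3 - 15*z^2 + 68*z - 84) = (z + 7)/(z^2 - 8*z + 12)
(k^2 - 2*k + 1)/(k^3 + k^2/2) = 2*(k^2 - 2*k + 1)/(k^2*(2*k + 1))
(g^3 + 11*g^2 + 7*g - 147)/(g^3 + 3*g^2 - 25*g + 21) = (g + 7)/(g - 1)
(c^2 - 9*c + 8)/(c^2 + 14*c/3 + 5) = 3*(c^2 - 9*c + 8)/(3*c^2 + 14*c + 15)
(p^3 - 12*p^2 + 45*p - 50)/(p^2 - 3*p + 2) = (p^2 - 10*p + 25)/(p - 1)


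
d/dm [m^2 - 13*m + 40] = 2*m - 13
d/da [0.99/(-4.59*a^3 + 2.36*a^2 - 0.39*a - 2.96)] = (13.6323*a^2 - 4.6728*a + 0.3861)/(4.59*a^3 - 2.36*a^2 + 0.39*a + 2.96)^2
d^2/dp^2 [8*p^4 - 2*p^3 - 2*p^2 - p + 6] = 96*p^2 - 12*p - 4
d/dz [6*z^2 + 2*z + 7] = 12*z + 2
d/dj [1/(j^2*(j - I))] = (j*(-j + I) - 2*(j - I)^2)/(j^3*(j - I)^3)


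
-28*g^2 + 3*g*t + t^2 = (-4*g + t)*(7*g + t)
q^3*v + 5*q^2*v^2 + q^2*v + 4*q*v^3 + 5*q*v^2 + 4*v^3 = (q + v)*(q + 4*v)*(q*v + v)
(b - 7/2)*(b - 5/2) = b^2 - 6*b + 35/4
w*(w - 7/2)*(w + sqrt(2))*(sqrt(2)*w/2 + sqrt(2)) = sqrt(2)*w^4/2 - 3*sqrt(2)*w^3/4 + w^3 - 7*sqrt(2)*w^2/2 - 3*w^2/2 - 7*w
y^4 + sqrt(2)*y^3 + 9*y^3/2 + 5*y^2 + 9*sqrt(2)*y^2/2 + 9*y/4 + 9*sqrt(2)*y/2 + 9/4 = (y + 3/2)*(y + 3)*(y + sqrt(2)/2)^2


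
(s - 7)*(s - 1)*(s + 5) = s^3 - 3*s^2 - 33*s + 35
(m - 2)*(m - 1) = m^2 - 3*m + 2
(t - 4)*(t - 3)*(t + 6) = t^3 - t^2 - 30*t + 72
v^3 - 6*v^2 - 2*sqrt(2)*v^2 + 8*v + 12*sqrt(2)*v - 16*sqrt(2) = (v - 4)*(v - 2)*(v - 2*sqrt(2))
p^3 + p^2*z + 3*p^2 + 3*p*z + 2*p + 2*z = (p + 1)*(p + 2)*(p + z)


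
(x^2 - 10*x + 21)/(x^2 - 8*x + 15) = (x - 7)/(x - 5)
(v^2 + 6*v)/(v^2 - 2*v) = (v + 6)/(v - 2)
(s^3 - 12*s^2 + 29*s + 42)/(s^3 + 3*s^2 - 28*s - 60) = (s^3 - 12*s^2 + 29*s + 42)/(s^3 + 3*s^2 - 28*s - 60)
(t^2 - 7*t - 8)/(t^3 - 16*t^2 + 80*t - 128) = (t + 1)/(t^2 - 8*t + 16)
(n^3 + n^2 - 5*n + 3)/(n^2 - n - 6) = (-n^3 - n^2 + 5*n - 3)/(-n^2 + n + 6)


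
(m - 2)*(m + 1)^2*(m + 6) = m^4 + 6*m^3 - 3*m^2 - 20*m - 12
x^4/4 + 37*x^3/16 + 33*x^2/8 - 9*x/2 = x*(x/4 + 1)*(x - 3/4)*(x + 6)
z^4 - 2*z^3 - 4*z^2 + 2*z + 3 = (z - 3)*(z - 1)*(z + 1)^2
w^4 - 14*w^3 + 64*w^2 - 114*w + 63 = (w - 7)*(w - 3)^2*(w - 1)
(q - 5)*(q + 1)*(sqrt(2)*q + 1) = sqrt(2)*q^3 - 4*sqrt(2)*q^2 + q^2 - 5*sqrt(2)*q - 4*q - 5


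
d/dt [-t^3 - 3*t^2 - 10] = 3*t*(-t - 2)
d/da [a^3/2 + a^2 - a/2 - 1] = 3*a^2/2 + 2*a - 1/2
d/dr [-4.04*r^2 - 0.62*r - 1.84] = -8.08*r - 0.62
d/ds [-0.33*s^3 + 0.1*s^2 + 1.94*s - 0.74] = -0.99*s^2 + 0.2*s + 1.94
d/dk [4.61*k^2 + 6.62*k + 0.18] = 9.22*k + 6.62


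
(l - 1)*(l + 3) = l^2 + 2*l - 3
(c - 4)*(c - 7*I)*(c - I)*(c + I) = c^4 - 4*c^3 - 7*I*c^3 + c^2 + 28*I*c^2 - 4*c - 7*I*c + 28*I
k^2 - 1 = (k - 1)*(k + 1)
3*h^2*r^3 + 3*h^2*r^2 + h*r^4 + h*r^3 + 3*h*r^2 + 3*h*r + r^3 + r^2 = r*(3*h + r)*(r + 1)*(h*r + 1)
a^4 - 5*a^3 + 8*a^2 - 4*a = a*(a - 2)^2*(a - 1)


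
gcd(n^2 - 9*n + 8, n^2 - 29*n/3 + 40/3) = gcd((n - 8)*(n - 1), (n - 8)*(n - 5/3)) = n - 8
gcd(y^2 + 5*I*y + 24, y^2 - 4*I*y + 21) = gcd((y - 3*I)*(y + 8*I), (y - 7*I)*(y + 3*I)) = 1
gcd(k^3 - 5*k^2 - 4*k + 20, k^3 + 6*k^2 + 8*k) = k + 2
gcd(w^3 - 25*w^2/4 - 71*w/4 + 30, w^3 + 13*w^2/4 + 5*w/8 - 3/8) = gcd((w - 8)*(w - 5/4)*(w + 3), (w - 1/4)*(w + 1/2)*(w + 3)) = w + 3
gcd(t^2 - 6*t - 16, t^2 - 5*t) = 1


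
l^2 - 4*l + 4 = (l - 2)^2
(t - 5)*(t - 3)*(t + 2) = t^3 - 6*t^2 - t + 30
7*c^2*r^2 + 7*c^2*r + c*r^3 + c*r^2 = r*(7*c + r)*(c*r + c)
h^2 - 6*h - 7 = (h - 7)*(h + 1)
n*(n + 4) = n^2 + 4*n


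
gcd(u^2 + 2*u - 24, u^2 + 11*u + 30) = u + 6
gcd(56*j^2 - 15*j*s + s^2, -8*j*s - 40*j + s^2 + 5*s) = -8*j + s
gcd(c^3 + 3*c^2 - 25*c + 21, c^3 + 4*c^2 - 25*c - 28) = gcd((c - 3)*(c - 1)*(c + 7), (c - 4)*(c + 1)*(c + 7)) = c + 7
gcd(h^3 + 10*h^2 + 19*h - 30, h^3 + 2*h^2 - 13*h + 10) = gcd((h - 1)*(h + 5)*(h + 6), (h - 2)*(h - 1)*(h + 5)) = h^2 + 4*h - 5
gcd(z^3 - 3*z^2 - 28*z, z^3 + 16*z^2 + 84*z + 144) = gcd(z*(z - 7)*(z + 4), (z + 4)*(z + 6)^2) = z + 4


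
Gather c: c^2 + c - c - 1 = c^2 - 1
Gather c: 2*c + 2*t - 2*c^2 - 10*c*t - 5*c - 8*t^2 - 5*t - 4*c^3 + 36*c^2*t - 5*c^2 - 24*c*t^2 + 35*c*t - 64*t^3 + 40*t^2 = -4*c^3 + c^2*(36*t - 7) + c*(-24*t^2 + 25*t - 3) - 64*t^3 + 32*t^2 - 3*t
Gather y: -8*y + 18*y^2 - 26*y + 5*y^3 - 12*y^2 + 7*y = 5*y^3 + 6*y^2 - 27*y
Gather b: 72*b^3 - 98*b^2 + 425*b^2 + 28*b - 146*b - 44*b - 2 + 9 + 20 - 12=72*b^3 + 327*b^2 - 162*b + 15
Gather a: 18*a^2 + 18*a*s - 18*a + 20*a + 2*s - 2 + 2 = 18*a^2 + a*(18*s + 2) + 2*s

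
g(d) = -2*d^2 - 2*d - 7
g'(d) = -4*d - 2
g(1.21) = -12.35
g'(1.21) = -6.84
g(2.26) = -21.74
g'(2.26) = -11.04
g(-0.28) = -6.60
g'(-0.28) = -0.88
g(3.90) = -45.22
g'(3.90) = -17.60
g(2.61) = -25.84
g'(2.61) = -12.44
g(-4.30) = -35.38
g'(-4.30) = 15.20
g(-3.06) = -19.61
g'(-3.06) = 10.24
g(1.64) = -15.66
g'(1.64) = -8.56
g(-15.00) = -427.00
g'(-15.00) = 58.00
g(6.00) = -91.00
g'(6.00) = -26.00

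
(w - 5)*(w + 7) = w^2 + 2*w - 35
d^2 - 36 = (d - 6)*(d + 6)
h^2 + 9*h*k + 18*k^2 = (h + 3*k)*(h + 6*k)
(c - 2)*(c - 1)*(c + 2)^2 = c^4 + c^3 - 6*c^2 - 4*c + 8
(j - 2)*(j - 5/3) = j^2 - 11*j/3 + 10/3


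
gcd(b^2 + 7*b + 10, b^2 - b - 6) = b + 2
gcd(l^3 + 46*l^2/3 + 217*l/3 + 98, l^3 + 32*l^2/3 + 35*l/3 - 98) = l^2 + 13*l + 42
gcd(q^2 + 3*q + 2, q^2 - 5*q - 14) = q + 2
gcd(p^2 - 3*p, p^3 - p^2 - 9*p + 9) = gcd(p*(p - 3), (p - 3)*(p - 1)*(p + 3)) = p - 3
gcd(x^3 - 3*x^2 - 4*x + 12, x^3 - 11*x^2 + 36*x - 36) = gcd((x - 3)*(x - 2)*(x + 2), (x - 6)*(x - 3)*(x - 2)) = x^2 - 5*x + 6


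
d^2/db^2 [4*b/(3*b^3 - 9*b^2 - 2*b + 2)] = 8*(b*(-9*b^2 + 18*b + 2)^2 + (-9*b^2 - 9*b*(b - 1) + 18*b + 2)*(3*b^3 - 9*b^2 - 2*b + 2))/(3*b^3 - 9*b^2 - 2*b + 2)^3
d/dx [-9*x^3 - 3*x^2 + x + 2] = -27*x^2 - 6*x + 1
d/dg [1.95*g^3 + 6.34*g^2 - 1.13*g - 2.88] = 5.85*g^2 + 12.68*g - 1.13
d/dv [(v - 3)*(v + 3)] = 2*v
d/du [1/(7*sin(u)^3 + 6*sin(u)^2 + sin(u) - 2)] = (-12*sin(u) + 21*cos(u)^2 - 22)*cos(u)/(7*sin(u)^3 + 6*sin(u)^2 + sin(u) - 2)^2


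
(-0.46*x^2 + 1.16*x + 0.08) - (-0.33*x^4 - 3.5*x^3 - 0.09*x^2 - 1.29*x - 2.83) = 0.33*x^4 + 3.5*x^3 - 0.37*x^2 + 2.45*x + 2.91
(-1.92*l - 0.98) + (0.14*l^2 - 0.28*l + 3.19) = 0.14*l^2 - 2.2*l + 2.21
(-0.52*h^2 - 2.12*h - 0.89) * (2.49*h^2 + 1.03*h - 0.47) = -1.2948*h^4 - 5.8144*h^3 - 4.1553*h^2 + 0.0796999999999999*h + 0.4183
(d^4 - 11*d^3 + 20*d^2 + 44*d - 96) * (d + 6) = d^5 - 5*d^4 - 46*d^3 + 164*d^2 + 168*d - 576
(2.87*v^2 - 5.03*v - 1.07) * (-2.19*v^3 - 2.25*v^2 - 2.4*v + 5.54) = -6.2853*v^5 + 4.5582*v^4 + 6.7728*v^3 + 30.3793*v^2 - 25.2982*v - 5.9278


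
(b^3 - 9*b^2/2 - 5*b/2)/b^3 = 1 - 9/(2*b) - 5/(2*b^2)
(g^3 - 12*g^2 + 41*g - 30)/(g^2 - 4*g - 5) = (g^2 - 7*g + 6)/(g + 1)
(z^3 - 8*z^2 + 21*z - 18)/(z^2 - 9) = (z^2 - 5*z + 6)/(z + 3)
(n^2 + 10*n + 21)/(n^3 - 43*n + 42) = (n + 3)/(n^2 - 7*n + 6)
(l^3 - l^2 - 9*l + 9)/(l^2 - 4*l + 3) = l + 3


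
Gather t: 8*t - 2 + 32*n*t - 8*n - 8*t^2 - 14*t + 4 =-8*n - 8*t^2 + t*(32*n - 6) + 2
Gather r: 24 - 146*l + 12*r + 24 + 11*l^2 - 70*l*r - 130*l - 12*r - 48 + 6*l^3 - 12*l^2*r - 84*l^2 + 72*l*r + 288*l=6*l^3 - 73*l^2 + 12*l + r*(-12*l^2 + 2*l)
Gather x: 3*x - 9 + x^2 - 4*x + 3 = x^2 - x - 6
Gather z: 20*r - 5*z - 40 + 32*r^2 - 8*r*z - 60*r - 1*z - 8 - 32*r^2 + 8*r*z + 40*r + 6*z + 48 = 0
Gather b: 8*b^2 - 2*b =8*b^2 - 2*b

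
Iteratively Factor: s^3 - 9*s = (s - 3)*(s^2 + 3*s) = s*(s - 3)*(s + 3)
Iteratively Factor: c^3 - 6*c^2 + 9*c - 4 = (c - 1)*(c^2 - 5*c + 4) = (c - 4)*(c - 1)*(c - 1)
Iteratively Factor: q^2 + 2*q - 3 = (q - 1)*(q + 3)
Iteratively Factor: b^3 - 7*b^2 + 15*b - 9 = (b - 1)*(b^2 - 6*b + 9) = (b - 3)*(b - 1)*(b - 3)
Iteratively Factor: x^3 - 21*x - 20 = (x + 4)*(x^2 - 4*x - 5) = (x + 1)*(x + 4)*(x - 5)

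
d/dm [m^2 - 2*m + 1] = 2*m - 2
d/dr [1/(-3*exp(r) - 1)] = 3*exp(r)/(3*exp(r) + 1)^2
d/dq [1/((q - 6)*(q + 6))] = -2*q/(q^4 - 72*q^2 + 1296)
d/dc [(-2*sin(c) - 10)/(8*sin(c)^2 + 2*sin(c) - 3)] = 2*(8*sin(c)^2 + 80*sin(c) + 13)*cos(c)/((2*sin(c) - 1)^2*(4*sin(c) + 3)^2)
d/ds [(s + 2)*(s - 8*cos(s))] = s + (s + 2)*(8*sin(s) + 1) - 8*cos(s)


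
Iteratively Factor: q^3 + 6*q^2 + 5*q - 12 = (q + 3)*(q^2 + 3*q - 4) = (q + 3)*(q + 4)*(q - 1)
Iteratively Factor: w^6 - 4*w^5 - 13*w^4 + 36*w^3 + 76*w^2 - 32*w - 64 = (w - 4)*(w^5 - 13*w^3 - 16*w^2 + 12*w + 16) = (w - 4)*(w - 1)*(w^4 + w^3 - 12*w^2 - 28*w - 16) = (w - 4)*(w - 1)*(w + 1)*(w^3 - 12*w - 16) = (w - 4)^2*(w - 1)*(w + 1)*(w^2 + 4*w + 4) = (w - 4)^2*(w - 1)*(w + 1)*(w + 2)*(w + 2)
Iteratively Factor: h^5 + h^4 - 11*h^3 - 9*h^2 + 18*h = (h + 3)*(h^4 - 2*h^3 - 5*h^2 + 6*h) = (h + 2)*(h + 3)*(h^3 - 4*h^2 + 3*h) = (h - 1)*(h + 2)*(h + 3)*(h^2 - 3*h) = (h - 3)*(h - 1)*(h + 2)*(h + 3)*(h)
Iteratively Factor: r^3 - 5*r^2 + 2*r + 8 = (r - 4)*(r^2 - r - 2) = (r - 4)*(r + 1)*(r - 2)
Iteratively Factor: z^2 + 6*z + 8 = (z + 4)*(z + 2)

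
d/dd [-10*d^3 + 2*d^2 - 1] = 2*d*(2 - 15*d)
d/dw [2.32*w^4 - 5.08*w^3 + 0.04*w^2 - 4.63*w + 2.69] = 9.28*w^3 - 15.24*w^2 + 0.08*w - 4.63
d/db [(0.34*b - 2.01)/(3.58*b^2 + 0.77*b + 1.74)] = (-1.2172*b^2 + 14.3916*b + 2.1393)/(12.8164*b^4 + 5.5132*b^3 + 13.0513*b^2 + 2.6796*b + 3.0276)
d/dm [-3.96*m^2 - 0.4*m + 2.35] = -7.92*m - 0.4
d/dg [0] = 0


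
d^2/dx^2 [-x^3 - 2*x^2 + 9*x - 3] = -6*x - 4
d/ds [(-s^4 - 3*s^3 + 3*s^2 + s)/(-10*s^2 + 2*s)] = (5*s^3 + 6*s^2 - 3*s + 4)/(25*s^2 - 10*s + 1)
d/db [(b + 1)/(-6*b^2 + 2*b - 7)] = 3*(2*b^2 + 4*b - 3)/(36*b^4 - 24*b^3 + 88*b^2 - 28*b + 49)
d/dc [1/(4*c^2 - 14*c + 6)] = (7 - 4*c)/(2*(2*c^2 - 7*c + 3)^2)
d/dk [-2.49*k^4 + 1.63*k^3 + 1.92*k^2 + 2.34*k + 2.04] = -9.96*k^3 + 4.89*k^2 + 3.84*k + 2.34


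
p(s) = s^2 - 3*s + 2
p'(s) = 2*s - 3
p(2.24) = 0.30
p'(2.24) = 1.48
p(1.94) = -0.06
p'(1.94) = 0.88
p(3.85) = 5.27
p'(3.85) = 4.70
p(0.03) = 1.91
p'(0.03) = -2.94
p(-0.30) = 2.99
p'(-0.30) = -3.60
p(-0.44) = 3.51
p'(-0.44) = -3.88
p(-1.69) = 9.93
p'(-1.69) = -6.38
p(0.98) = 0.02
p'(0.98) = -1.04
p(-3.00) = 20.00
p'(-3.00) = -9.00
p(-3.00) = 20.00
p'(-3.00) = -9.00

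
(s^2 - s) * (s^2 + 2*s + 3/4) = s^4 + s^3 - 5*s^2/4 - 3*s/4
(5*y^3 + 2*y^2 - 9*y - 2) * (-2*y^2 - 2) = -10*y^5 - 4*y^4 + 8*y^3 + 18*y + 4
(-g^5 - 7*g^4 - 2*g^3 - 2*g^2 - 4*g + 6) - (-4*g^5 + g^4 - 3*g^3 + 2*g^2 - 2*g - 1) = 3*g^5 - 8*g^4 + g^3 - 4*g^2 - 2*g + 7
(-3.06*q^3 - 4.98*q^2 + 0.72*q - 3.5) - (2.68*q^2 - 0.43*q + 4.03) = -3.06*q^3 - 7.66*q^2 + 1.15*q - 7.53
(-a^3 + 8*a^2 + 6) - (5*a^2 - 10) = -a^3 + 3*a^2 + 16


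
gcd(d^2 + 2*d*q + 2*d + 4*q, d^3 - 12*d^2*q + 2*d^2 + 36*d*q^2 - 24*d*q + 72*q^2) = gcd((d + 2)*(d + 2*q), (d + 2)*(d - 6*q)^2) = d + 2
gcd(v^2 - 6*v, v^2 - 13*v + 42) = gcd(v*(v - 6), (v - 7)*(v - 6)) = v - 6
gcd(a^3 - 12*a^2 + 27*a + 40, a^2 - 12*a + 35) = a - 5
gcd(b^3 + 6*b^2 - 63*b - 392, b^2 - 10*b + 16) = b - 8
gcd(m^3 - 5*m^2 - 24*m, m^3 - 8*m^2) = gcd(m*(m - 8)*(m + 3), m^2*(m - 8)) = m^2 - 8*m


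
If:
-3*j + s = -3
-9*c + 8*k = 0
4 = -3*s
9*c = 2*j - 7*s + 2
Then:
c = 112/81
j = 5/9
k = 14/9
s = -4/3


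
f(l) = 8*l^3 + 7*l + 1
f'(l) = 24*l^2 + 7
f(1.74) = 55.32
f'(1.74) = 79.66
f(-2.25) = -105.88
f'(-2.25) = 128.50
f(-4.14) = -595.64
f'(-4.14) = 418.35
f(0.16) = 2.15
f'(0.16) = 7.61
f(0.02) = 1.14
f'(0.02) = 7.01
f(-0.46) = -3.00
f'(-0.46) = 12.08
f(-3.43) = -345.84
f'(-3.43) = 289.36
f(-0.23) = -0.71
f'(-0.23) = 8.27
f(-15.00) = -27104.00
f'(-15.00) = 5407.00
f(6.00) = 1771.00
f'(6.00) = 871.00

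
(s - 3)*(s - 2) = s^2 - 5*s + 6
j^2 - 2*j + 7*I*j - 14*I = (j - 2)*(j + 7*I)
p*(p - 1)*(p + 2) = p^3 + p^2 - 2*p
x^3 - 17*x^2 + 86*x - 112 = (x - 8)*(x - 7)*(x - 2)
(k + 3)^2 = k^2 + 6*k + 9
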